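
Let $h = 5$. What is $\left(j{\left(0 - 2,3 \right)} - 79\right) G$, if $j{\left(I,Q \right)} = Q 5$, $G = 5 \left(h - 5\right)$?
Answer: $0$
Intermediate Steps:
$G = 0$ ($G = 5 \left(5 - 5\right) = 5 \cdot 0 = 0$)
$j{\left(I,Q \right)} = 5 Q$
$\left(j{\left(0 - 2,3 \right)} - 79\right) G = \left(5 \cdot 3 - 79\right) 0 = \left(15 - 79\right) 0 = \left(-64\right) 0 = 0$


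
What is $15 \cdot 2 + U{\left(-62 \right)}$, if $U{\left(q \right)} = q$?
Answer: $-32$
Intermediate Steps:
$15 \cdot 2 + U{\left(-62 \right)} = 15 \cdot 2 - 62 = 30 - 62 = -32$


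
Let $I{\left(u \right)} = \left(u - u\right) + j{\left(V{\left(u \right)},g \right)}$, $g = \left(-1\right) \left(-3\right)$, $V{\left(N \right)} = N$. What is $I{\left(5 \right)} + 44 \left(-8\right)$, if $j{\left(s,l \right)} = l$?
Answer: $-349$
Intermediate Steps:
$g = 3$
$I{\left(u \right)} = 3$ ($I{\left(u \right)} = \left(u - u\right) + 3 = 0 + 3 = 3$)
$I{\left(5 \right)} + 44 \left(-8\right) = 3 + 44 \left(-8\right) = 3 - 352 = -349$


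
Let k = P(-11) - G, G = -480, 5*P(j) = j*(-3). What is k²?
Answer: 5919489/25 ≈ 2.3678e+5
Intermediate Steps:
P(j) = -3*j/5 (P(j) = (j*(-3))/5 = (-3*j)/5 = -3*j/5)
k = 2433/5 (k = -⅗*(-11) - 1*(-480) = 33/5 + 480 = 2433/5 ≈ 486.60)
k² = (2433/5)² = 5919489/25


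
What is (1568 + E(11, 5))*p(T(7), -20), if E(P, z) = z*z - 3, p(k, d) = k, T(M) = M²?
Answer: 77910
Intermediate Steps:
E(P, z) = -3 + z² (E(P, z) = z² - 3 = -3 + z²)
(1568 + E(11, 5))*p(T(7), -20) = (1568 + (-3 + 5²))*7² = (1568 + (-3 + 25))*49 = (1568 + 22)*49 = 1590*49 = 77910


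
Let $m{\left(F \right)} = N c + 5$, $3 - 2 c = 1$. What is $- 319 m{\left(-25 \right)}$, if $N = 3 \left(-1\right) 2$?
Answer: $319$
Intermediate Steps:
$c = 1$ ($c = \frac{3}{2} - \frac{1}{2} = 1$)
$N = -6$ ($N = \left(-3\right) 2 = -6$)
$m{\left(F \right)} = -1$ ($m{\left(F \right)} = \left(-6\right) 1 + 5 = -6 + 5 = -1$)
$- 319 m{\left(-25 \right)} = \left(-319\right) \left(-1\right) = 319$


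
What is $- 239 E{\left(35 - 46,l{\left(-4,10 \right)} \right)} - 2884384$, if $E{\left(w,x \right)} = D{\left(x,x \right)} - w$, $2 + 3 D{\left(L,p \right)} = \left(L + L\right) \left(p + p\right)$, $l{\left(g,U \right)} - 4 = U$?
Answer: $- \frac{8847937}{3} \approx -2.9493 \cdot 10^{6}$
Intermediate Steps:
$l{\left(g,U \right)} = 4 + U$
$D{\left(L,p \right)} = - \frac{2}{3} + \frac{4 L p}{3}$ ($D{\left(L,p \right)} = - \frac{2}{3} + \frac{\left(L + L\right) \left(p + p\right)}{3} = - \frac{2}{3} + \frac{2 L 2 p}{3} = - \frac{2}{3} + \frac{4 L p}{3}$)
$E{\left(w,x \right)} = - \frac{2}{3} - w + \frac{4 x^{2}}{3}$ ($E{\left(w,x \right)} = \left(- \frac{2}{3} + \frac{4 x x}{3}\right) - w = \left(- \frac{2}{3} + \frac{4 x^{2}}{3}\right) - w = - \frac{2}{3} - w + \frac{4 x^{2}}{3}$)
$- 239 E{\left(35 - 46,l{\left(-4,10 \right)} \right)} - 2884384 = - 239 \left(- \frac{2}{3} - \left(35 - 46\right) + \frac{4 \left(4 + 10\right)^{2}}{3}\right) - 2884384 = - 239 \left(- \frac{2}{3} - -11 + \frac{4 \cdot 14^{2}}{3}\right) - 2884384 = - 239 \left(- \frac{2}{3} + 11 + \frac{4}{3} \cdot 196\right) - 2884384 = - 239 \left(- \frac{2}{3} + 11 + \frac{784}{3}\right) - 2884384 = \left(-239\right) \frac{815}{3} - 2884384 = - \frac{194785}{3} - 2884384 = - \frac{8847937}{3}$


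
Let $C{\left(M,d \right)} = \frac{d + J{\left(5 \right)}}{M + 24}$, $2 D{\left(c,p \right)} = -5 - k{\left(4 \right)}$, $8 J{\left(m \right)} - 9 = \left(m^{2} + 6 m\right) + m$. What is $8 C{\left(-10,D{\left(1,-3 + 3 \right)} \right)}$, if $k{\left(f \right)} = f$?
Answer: $\frac{33}{14} \approx 2.3571$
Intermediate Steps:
$J{\left(m \right)} = \frac{9}{8} + \frac{m^{2}}{8} + \frac{7 m}{8}$ ($J{\left(m \right)} = \frac{9}{8} + \frac{\left(m^{2} + 6 m\right) + m}{8} = \frac{9}{8} + \frac{m^{2} + 7 m}{8} = \frac{9}{8} + \left(\frac{m^{2}}{8} + \frac{7 m}{8}\right) = \frac{9}{8} + \frac{m^{2}}{8} + \frac{7 m}{8}$)
$D{\left(c,p \right)} = - \frac{9}{2}$ ($D{\left(c,p \right)} = \frac{-5 - 4}{2} = \frac{1}{2} \left(-9\right) = - \frac{9}{2}$)
$C{\left(M,d \right)} = \frac{\frac{69}{8} + d}{24 + M}$ ($C{\left(M,d \right)} = \frac{d + \left(\frac{9}{8} + \frac{5^{2}}{8} + \frac{7}{8} \cdot 5\right)}{M + 24} = \frac{d + \left(\frac{9}{8} + \frac{1}{8} \cdot 25 + \frac{35}{8}\right)}{24 + M} = \frac{d + \left(\frac{9}{8} + \frac{25}{8} + \frac{35}{8}\right)}{24 + M} = \frac{d + \frac{69}{8}}{24 + M} = \frac{\frac{69}{8} + d}{24 + M}$)
$8 C{\left(-10,D{\left(1,-3 + 3 \right)} \right)} = 8 \frac{\frac{69}{8} - \frac{9}{2}}{24 - 10} = 8 \cdot \frac{1}{14} \cdot \frac{33}{8} = 8 \cdot \frac{33}{112} = \frac{33}{14}$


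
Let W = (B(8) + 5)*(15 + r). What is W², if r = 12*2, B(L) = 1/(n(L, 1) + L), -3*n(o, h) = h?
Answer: 21178404/529 ≈ 40035.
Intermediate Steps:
n(o, h) = -h/3
B(L) = 1/(-⅓ + L) (B(L) = 1/(-⅓*1 + L) = 1/(-⅓ + L))
r = 24
W = 4602/23 (W = (3/(-1 + 3*8) + 5)*(15 + 24) = (3/(-1 + 24) + 5)*39 = (3/23 + 5)*39 = (118/23)*39 = 4602/23 ≈ 200.09)
W² = (4602/23)² = 21178404/529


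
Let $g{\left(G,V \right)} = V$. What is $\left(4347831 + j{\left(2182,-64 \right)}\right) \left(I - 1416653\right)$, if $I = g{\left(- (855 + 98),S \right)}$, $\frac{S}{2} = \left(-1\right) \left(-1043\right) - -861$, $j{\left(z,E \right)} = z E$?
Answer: $-5945510310635$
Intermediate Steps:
$j{\left(z,E \right)} = E z$
$S = 3808$ ($S = 2 \left(\left(-1\right) \left(-1043\right) - -861\right) = 2 \left(1043 + 861\right) = 2 \cdot 1904 = 3808$)
$I = 3808$
$\left(4347831 + j{\left(2182,-64 \right)}\right) \left(I - 1416653\right) = \left(4347831 - 139648\right) \left(3808 - 1416653\right) = 4208183 \left(-1412845\right) = -5945510310635$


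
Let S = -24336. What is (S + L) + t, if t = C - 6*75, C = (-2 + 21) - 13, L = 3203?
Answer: -21577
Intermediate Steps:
C = 6 (C = 19 - 13 = 6)
t = -444 (t = 6 - 6*75 = 6 - 450 = -444)
(S + L) + t = (-24336 + 3203) - 444 = -21133 - 444 = -21577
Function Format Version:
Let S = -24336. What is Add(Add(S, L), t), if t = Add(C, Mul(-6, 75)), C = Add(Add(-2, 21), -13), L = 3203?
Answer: -21577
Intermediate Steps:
C = 6 (C = Add(19, -13) = 6)
t = -444 (t = Add(6, Mul(-6, 75)) = Add(6, -450) = -444)
Add(Add(S, L), t) = Add(Add(-24336, 3203), -444) = Add(-21133, -444) = -21577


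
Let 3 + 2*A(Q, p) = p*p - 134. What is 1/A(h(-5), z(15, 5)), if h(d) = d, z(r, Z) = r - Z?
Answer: -2/37 ≈ -0.054054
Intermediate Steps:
A(Q, p) = -137/2 + p**2/2 (A(Q, p) = -3/2 + (p*p - 134)/2 = -3/2 + (p**2 - 134)/2 = -3/2 + (-134 + p**2)/2 = -3/2 + (-67 + p**2/2) = -137/2 + p**2/2)
1/A(h(-5), z(15, 5)) = 1/(-137/2 + (15 - 1*5)**2/2) = 1/(-137/2 + (15 - 5)**2/2) = 1/(-137/2 + (1/2)*10**2) = 1/(-137/2 + (1/2)*100) = 1/(-137/2 + 50) = 1/(-37/2) = -2/37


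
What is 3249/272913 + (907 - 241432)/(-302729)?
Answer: 22208655282/27539559859 ≈ 0.80643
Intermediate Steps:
3249/272913 + (907 - 241432)/(-302729) = 3249*(1/272913) - 240525*(-1/302729) = 1083/90971 + 240525/302729 = 22208655282/27539559859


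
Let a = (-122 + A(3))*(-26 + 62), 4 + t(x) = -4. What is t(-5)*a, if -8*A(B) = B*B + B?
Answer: 35568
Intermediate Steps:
A(B) = -B/8 - B²/8 (A(B) = -(B*B + B)/8 = -(B² + B)/8 = -(B + B²)/8 = -B/8 - B²/8)
t(x) = -8 (t(x) = -4 - 4 = -8)
a = -4446 (a = (-122 - ⅛*3*(1 + 3))*(-26 + 62) = (-122 - ⅛*3*4)*36 = (-122 - 3/2)*36 = -247/2*36 = -4446)
t(-5)*a = -8*(-4446) = 35568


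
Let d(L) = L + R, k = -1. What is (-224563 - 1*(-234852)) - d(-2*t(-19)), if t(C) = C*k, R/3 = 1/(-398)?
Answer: 4110149/398 ≈ 10327.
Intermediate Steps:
R = -3/398 (R = 3/(-398) = 3*(-1/398) = -3/398 ≈ -0.0075377)
t(C) = -C (t(C) = C*(-1) = -C)
d(L) = -3/398 + L (d(L) = L - 3/398 = -3/398 + L)
(-224563 - 1*(-234852)) - d(-2*t(-19)) = (-224563 - 1*(-234852)) - (-3/398 - (-2)*(-19)) = (-224563 + 234852) - (-3/398 - 2*19) = 10289 - (-3/398 - 38) = 10289 - 1*(-15127/398) = 10289 + 15127/398 = 4110149/398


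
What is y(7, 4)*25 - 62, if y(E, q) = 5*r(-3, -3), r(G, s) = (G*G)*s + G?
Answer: -3812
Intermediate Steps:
r(G, s) = G + s*G² (r(G, s) = G²*s + G = s*G² + G = G + s*G²)
y(E, q) = -150 (y(E, q) = 5*(-3*(1 - 3*(-3))) = 5*(-3*(1 + 9)) = 5*(-3*10) = 5*(-30) = -150)
y(7, 4)*25 - 62 = -150*25 - 62 = -3750 - 62 = -3812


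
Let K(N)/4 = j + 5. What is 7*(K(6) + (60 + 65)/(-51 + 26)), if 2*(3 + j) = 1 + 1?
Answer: 49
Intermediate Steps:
j = -2 (j = -3 + (1 + 1)/2 = -3 + (½)*2 = -3 + 1 = -2)
K(N) = 12 (K(N) = 4*(-2 + 5) = 4*3 = 12)
7*(K(6) + (60 + 65)/(-51 + 26)) = 7*(12 + (60 + 65)/(-51 + 26)) = 7*(12 + 125/(-25)) = 7*(12 + 125*(-1/25)) = 7*(12 - 5) = 7*7 = 49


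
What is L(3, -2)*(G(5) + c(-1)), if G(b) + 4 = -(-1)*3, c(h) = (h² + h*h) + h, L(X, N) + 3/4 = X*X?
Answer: 0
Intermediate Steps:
L(X, N) = -¾ + X² (L(X, N) = -¾ + X*X = -¾ + X²)
c(h) = h + 2*h² (c(h) = (h² + h²) + h = 2*h² + h = h + 2*h²)
G(b) = -1 (G(b) = -4 - (-1)*3 = -4 - 1*(-3) = -4 + 3 = -1)
L(3, -2)*(G(5) + c(-1)) = (-¾ + 3²)*(-1 - (1 + 2*(-1))) = (-¾ + 9)*(-1 - (1 - 2)) = 33*(-1 - 1*(-1))/4 = 33*(-1 + 1)/4 = (33/4)*0 = 0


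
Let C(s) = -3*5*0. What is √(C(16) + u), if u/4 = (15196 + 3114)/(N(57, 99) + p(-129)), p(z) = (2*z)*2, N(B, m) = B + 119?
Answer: I*√62254/17 ≈ 14.677*I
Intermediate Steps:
N(B, m) = 119 + B
C(s) = 0 (C(s) = -15*0 = 0)
p(z) = 4*z
u = -3662/17 (u = 4*((15196 + 3114)/((119 + 57) + 4*(-129))) = 4*(18310/(176 - 516)) = 4*(18310/(-340)) = 4*(18310*(-1/340)) = 4*(-1831/34) = -3662/17 ≈ -215.41)
√(C(16) + u) = √(0 - 3662/17) = √(-3662/17) = I*√62254/17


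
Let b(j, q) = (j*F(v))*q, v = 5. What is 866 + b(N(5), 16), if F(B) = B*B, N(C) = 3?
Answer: 2066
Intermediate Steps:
F(B) = B²
b(j, q) = 25*j*q (b(j, q) = (j*5²)*q = (j*25)*q = (25*j)*q = 25*j*q)
866 + b(N(5), 16) = 866 + 25*3*16 = 866 + 1200 = 2066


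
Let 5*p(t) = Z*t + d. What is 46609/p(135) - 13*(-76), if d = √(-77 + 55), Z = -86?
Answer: 65234482043/67396061 - 233045*I*√22/134792122 ≈ 967.93 - 0.0081094*I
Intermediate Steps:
d = I*√22 (d = √(-22) = I*√22 ≈ 4.6904*I)
p(t) = -86*t/5 + I*√22/5 (p(t) = (-86*t + I*√22)/5 = -86*t/5 + I*√22/5)
46609/p(135) - 13*(-76) = 46609/(-86/5*135 + I*√22/5) - 13*(-76) = 46609/(-2322 + I*√22/5) - 1*(-988) = 46609/(-2322 + I*√22/5) + 988 = 988 + 46609/(-2322 + I*√22/5)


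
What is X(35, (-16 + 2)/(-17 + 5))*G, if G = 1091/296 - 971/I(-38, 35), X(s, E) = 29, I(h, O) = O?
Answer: -7227699/10360 ≈ -697.65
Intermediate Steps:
G = -249231/10360 (G = 1091/296 - 971/35 = -249231/10360 ≈ -24.057)
X(35, (-16 + 2)/(-17 + 5))*G = 29*(-249231/10360) = -7227699/10360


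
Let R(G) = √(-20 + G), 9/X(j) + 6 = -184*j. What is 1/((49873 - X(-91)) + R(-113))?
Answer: 13972451647570/696848110767655877 - 280160644*I*√133/696848110767655877 ≈ 2.0051e-5 - 4.6365e-9*I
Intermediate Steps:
X(j) = 9/(-6 - 184*j)
1/((49873 - X(-91)) + R(-113)) = 1/((49873 - (-9)/(6 + 184*(-91))) + √(-20 - 113)) = 1/((49873 - (-9)/(6 - 16744)) + √(-133)) = 1/((49873 - (-9)/(-16738)) + I*√133) = 1/((49873 - (-9)*(-1)/16738) + I*√133) = 1/((49873 - 1*9/16738) + I*√133) = 1/((49873 - 9/16738) + I*√133) = 1/(834774265/16738 + I*√133)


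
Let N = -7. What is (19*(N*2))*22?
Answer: -5852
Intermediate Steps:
(19*(N*2))*22 = (19*(-7*2))*22 = (19*(-14))*22 = -266*22 = -5852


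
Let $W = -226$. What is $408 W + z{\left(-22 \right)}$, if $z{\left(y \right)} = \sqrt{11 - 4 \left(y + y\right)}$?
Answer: $-92208 + \sqrt{187} \approx -92194.0$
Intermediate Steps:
$z{\left(y \right)} = \sqrt{11 - 8 y}$ ($z{\left(y \right)} = \sqrt{11 - 4 \cdot 2 y} = \sqrt{11 - 8 y}$)
$408 W + z{\left(-22 \right)} = 408 \left(-226\right) + \sqrt{11 - -176} = -92208 + \sqrt{11 + 176} = -92208 + \sqrt{187}$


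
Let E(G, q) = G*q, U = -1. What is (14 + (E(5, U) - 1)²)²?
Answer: 2500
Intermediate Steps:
(14 + (E(5, U) - 1)²)² = (14 + (5*(-1) - 1)²)² = (14 + (-5 - 1)²)² = (14 + (-6)²)² = (14 + 36)² = 50² = 2500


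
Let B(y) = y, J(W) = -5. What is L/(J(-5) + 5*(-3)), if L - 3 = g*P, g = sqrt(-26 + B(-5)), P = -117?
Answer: -3/20 + 117*I*sqrt(31)/20 ≈ -0.15 + 32.571*I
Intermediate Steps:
g = I*sqrt(31) (g = sqrt(-26 - 5) = sqrt(-31) = I*sqrt(31) ≈ 5.5678*I)
L = 3 - 117*I*sqrt(31) (L = 3 + (I*sqrt(31))*(-117) = 3 - 117*I*sqrt(31) ≈ 3.0 - 651.43*I)
L/(J(-5) + 5*(-3)) = (3 - 117*I*sqrt(31))/(-5 + 5*(-3)) = (3 - 117*I*sqrt(31))/(-5 - 15) = (3 - 117*I*sqrt(31))/(-20) = -(3 - 117*I*sqrt(31))/20 = -3/20 + 117*I*sqrt(31)/20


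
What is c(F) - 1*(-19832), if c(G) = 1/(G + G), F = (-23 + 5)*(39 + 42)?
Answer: 57830111/2916 ≈ 19832.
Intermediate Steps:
F = -1458 (F = -18*81 = -1458)
c(G) = 1/(2*G)
c(F) - 1*(-19832) = (1/2)/(-1458) - 1*(-19832) = (1/2)*(-1/1458) + 19832 = -1/2916 + 19832 = 57830111/2916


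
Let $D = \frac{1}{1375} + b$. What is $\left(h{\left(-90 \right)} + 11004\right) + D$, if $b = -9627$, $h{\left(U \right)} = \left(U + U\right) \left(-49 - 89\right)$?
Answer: $\frac{36048376}{1375} \approx 26217.0$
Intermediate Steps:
$h{\left(U \right)} = - 276 U$ ($h{\left(U \right)} = 2 U \left(-138\right) = - 276 U$)
$D = - \frac{13237124}{1375}$ ($D = \frac{1}{1375} - 9627 = - \frac{13237124}{1375} \approx -9627.0$)
$\left(h{\left(-90 \right)} + 11004\right) + D = \left(\left(-276\right) \left(-90\right) + 11004\right) - \frac{13237124}{1375} = \left(24840 + 11004\right) - \frac{13237124}{1375} = 35844 - \frac{13237124}{1375} = \frac{36048376}{1375}$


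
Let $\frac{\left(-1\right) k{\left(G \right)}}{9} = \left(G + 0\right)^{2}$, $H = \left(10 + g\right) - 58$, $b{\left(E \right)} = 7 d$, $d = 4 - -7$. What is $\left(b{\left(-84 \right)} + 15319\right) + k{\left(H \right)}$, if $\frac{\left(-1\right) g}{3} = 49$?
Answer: $-326829$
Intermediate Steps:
$g = -147$ ($g = \left(-3\right) 49 = -147$)
$d = 11$ ($d = 4 + 7 = 11$)
$b{\left(E \right)} = 77$ ($b{\left(E \right)} = 7 \cdot 11 = 77$)
$H = -195$ ($H = \left(10 - 147\right) - 58 = -137 - 58 = -195$)
$k{\left(G \right)} = - 9 G^{2}$ ($k{\left(G \right)} = - 9 \left(G + 0\right)^{2} = - 9 G^{2}$)
$\left(b{\left(-84 \right)} + 15319\right) + k{\left(H \right)} = \left(77 + 15319\right) - 9 \left(-195\right)^{2} = 15396 - 342225 = -326829$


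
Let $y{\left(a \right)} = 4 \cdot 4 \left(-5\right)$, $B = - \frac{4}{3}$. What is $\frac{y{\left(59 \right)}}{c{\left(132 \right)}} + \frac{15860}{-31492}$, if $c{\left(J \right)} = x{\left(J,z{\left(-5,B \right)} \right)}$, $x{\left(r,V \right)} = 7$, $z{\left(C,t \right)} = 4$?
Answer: $- \frac{657595}{55111} \approx -11.932$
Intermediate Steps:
$B = - \frac{4}{3}$ ($B = \left(-4\right) \frac{1}{3} = - \frac{4}{3} \approx -1.3333$)
$y{\left(a \right)} = -80$ ($y{\left(a \right)} = 16 \left(-5\right) = -80$)
$c{\left(J \right)} = 7$
$\frac{y{\left(59 \right)}}{c{\left(132 \right)}} + \frac{15860}{-31492} = - \frac{80}{7} + \frac{15860}{-31492} = \left(-80\right) \frac{1}{7} + 15860 \left(- \frac{1}{31492}\right) = - \frac{80}{7} - \frac{3965}{7873} = - \frac{657595}{55111}$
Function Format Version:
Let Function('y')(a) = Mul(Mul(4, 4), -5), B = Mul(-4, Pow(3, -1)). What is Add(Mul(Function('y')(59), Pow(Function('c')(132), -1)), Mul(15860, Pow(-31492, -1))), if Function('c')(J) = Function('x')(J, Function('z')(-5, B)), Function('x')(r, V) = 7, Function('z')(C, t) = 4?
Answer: Rational(-657595, 55111) ≈ -11.932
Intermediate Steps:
B = Rational(-4, 3) (B = Mul(-4, Rational(1, 3)) = Rational(-4, 3) ≈ -1.3333)
Function('y')(a) = -80 (Function('y')(a) = Mul(16, -5) = -80)
Function('c')(J) = 7
Add(Mul(Function('y')(59), Pow(Function('c')(132), -1)), Mul(15860, Pow(-31492, -1))) = Add(Mul(-80, Pow(7, -1)), Mul(15860, Pow(-31492, -1))) = Add(Mul(-80, Rational(1, 7)), Mul(15860, Rational(-1, 31492))) = Add(Rational(-80, 7), Rational(-3965, 7873)) = Rational(-657595, 55111)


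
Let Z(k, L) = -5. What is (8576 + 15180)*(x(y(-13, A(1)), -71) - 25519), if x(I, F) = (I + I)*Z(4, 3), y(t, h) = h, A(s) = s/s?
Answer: -606466924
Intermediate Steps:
A(s) = 1
x(I, F) = -10*I (x(I, F) = (I + I)*(-5) = (2*I)*(-5) = -10*I)
(8576 + 15180)*(x(y(-13, A(1)), -71) - 25519) = (8576 + 15180)*(-10*1 - 25519) = 23756*(-10 - 25519) = 23756*(-25529) = -606466924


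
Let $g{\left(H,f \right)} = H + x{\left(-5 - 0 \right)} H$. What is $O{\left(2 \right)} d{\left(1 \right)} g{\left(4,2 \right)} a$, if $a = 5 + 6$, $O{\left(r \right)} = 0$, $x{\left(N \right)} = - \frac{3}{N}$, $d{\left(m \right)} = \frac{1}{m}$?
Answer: $0$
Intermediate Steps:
$g{\left(H,f \right)} = \frac{8 H}{5}$ ($g{\left(H,f \right)} = H + - \frac{3}{-5 - 0} H = H + - \frac{3}{-5 + 0} H = H + - \frac{3}{-5} H = H + \left(-3\right) \left(- \frac{1}{5}\right) H = H + \frac{3 H}{5} = \frac{8 H}{5}$)
$a = 11$
$O{\left(2 \right)} d{\left(1 \right)} g{\left(4,2 \right)} a = \frac{0}{1} \cdot \frac{8}{5} \cdot 4 \cdot 11 = 0 \cdot 1 \cdot \frac{32}{5} \cdot 11 = 0 \cdot \frac{352}{5} = 0$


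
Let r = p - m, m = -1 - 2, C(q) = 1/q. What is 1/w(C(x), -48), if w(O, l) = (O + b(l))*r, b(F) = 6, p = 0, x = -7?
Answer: 7/123 ≈ 0.056911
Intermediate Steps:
m = -3
r = 3 (r = 0 - 1*(-3) = 0 + 3 = 3)
w(O, l) = 18 + 3*O (w(O, l) = (O + 6)*3 = (6 + O)*3 = 18 + 3*O)
1/w(C(x), -48) = 1/(18 + 3/(-7)) = 1/(18 + 3*(-1/7)) = 1/(18 - 3/7) = 1/(123/7) = 7/123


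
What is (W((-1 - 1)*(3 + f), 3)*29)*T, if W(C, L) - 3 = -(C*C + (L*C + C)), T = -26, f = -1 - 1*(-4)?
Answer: 70122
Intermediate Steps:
f = 3 (f = -1 + 4 = 3)
W(C, L) = 3 - C - C² - C*L (W(C, L) = 3 - (C*C + (L*C + C)) = 3 - (C² + (C*L + C)) = 3 - (C² + (C + C*L)) = 3 - (C + C² + C*L) = 3 + (-C - C² - C*L) = 3 - C - C² - C*L)
(W((-1 - 1)*(3 + f), 3)*29)*T = ((3 - (-1 - 1)*(3 + 3) - ((-1 - 1)*(3 + 3))² - 1*(-1 - 1)*(3 + 3)*3)*29)*(-26) = ((3 - (-2)*6 - (-2*6)² - 1*(-2*6)*3)*29)*(-26) = ((3 - 1*(-12) - 1*(-12)² - 1*(-12)*3)*29)*(-26) = ((3 + 12 - 1*144 + 36)*29)*(-26) = ((3 + 12 - 144 + 36)*29)*(-26) = -93*29*(-26) = -2697*(-26) = 70122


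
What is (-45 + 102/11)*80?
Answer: -31440/11 ≈ -2858.2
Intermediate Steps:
(-45 + 102/11)*80 = -393/11*80 = -31440/11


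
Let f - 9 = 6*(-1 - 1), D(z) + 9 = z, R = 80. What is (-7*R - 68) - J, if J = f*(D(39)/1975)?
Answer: -248042/395 ≈ -627.95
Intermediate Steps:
D(z) = -9 + z
f = -3 (f = 9 + 6*(-1 - 1) = 9 + 6*(-2) = 9 - 12 = -3)
J = -18/395 (J = -3*(-9 + 39)/1975 = -90/1975 = -3*6/395 = -18/395 ≈ -0.045570)
(-7*R - 68) - J = (-7*80 - 68) - 1*(-18/395) = (-560 - 68) + 18/395 = -628 + 18/395 = -248042/395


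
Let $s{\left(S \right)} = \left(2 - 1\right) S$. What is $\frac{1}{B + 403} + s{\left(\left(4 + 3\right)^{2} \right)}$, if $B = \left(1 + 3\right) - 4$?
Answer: $\frac{19748}{403} \approx 49.003$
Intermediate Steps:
$B = 0$ ($B = 4 - 4 = 0$)
$s{\left(S \right)} = S$ ($s{\left(S \right)} = 1 S = S$)
$\frac{1}{B + 403} + s{\left(\left(4 + 3\right)^{2} \right)} = \frac{1}{0 + 403} + \left(4 + 3\right)^{2} = \frac{1}{403} + 7^{2} = \frac{1}{403} + 49 = \frac{19748}{403}$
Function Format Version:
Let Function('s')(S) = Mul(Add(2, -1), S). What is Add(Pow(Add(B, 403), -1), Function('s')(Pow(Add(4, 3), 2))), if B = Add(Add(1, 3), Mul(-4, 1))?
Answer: Rational(19748, 403) ≈ 49.003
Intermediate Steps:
B = 0 (B = Add(4, -4) = 0)
Function('s')(S) = S (Function('s')(S) = Mul(1, S) = S)
Add(Pow(Add(B, 403), -1), Function('s')(Pow(Add(4, 3), 2))) = Add(Pow(Add(0, 403), -1), Pow(Add(4, 3), 2)) = Add(Pow(403, -1), Pow(7, 2)) = Add(Rational(1, 403), 49) = Rational(19748, 403)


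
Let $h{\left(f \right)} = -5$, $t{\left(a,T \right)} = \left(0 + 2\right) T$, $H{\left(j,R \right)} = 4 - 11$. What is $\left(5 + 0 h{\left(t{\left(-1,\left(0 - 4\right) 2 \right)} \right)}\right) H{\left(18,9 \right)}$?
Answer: $-35$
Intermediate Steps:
$H{\left(j,R \right)} = -7$ ($H{\left(j,R \right)} = 4 - 11 = -7$)
$t{\left(a,T \right)} = 2 T$
$\left(5 + 0 h{\left(t{\left(-1,\left(0 - 4\right) 2 \right)} \right)}\right) H{\left(18,9 \right)} = \left(5 + 0 \left(-5\right)\right) \left(-7\right) = \left(5 + 0\right) \left(-7\right) = 5 \left(-7\right) = -35$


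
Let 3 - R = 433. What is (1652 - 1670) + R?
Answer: -448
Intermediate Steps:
R = -430 (R = 3 - 1*433 = 3 - 433 = -430)
(1652 - 1670) + R = (1652 - 1670) - 430 = -18 - 430 = -448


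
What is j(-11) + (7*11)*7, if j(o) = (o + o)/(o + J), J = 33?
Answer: 538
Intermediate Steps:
j(o) = 2*o/(33 + o) (j(o) = (o + o)/(o + 33) = (2*o)/(33 + o) = 2*o/(33 + o))
j(-11) + (7*11)*7 = 2*(-11)/(33 - 11) + (7*11)*7 = 2*(-11)/22 + 77*7 = 2*(-11)*(1/22) + 539 = -1 + 539 = 538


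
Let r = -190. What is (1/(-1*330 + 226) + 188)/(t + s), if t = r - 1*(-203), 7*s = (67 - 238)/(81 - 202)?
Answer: 16559697/1162928 ≈ 14.240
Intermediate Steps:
s = 171/847 (s = ((67 - 238)/(81 - 202))/7 = (-171/(-121))/7 = (-171*(-1/121))/7 = (⅐)*(171/121) = 171/847 ≈ 0.20189)
t = 13 (t = -190 - 1*(-203) = -190 + 203 = 13)
(1/(-1*330 + 226) + 188)/(t + s) = (1/(-1*330 + 226) + 188)/(13 + 171/847) = (1/(-330 + 226) + 188)/(11182/847) = (1/(-104) + 188)*(847/11182) = (-1/104 + 188)*(847/11182) = (19551/104)*(847/11182) = 16559697/1162928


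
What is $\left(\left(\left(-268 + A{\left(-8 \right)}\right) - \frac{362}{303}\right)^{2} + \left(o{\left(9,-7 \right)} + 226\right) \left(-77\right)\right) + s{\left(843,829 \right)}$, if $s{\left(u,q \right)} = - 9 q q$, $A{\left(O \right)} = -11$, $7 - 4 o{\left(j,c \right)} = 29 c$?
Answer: $- \frac{1125230277241}{183618} \approx -6.1281 \cdot 10^{6}$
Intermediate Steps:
$o{\left(j,c \right)} = \frac{7}{4} - \frac{29 c}{4}$
$s{\left(u,q \right)} = - 9 q^{2}$
$\left(\left(\left(-268 + A{\left(-8 \right)}\right) - \frac{362}{303}\right)^{2} + \left(o{\left(9,-7 \right)} + 226\right) \left(-77\right)\right) + s{\left(843,829 \right)} = \left(\left(\left(-268 - 11\right) - \frac{362}{303}\right)^{2} + \left(\left(\frac{7}{4} - - \frac{203}{4}\right) + 226\right) \left(-77\right)\right) - 9 \cdot 829^{2} = \left(\left(-279 - \frac{362}{303}\right)^{2} + \left(\left(\frac{7}{4} + \frac{203}{4}\right) + 226\right) \left(-77\right)\right) - 6185169 = \left(\left(-279 - \frac{362}{303}\right)^{2} + \left(\frac{105}{2} + 226\right) \left(-77\right)\right) - 6185169 = \left(\left(- \frac{84899}{303}\right)^{2} + \frac{557}{2} \left(-77\right)\right) - 6185169 = \left(\frac{7207840201}{91809} - \frac{42889}{2}\right) - 6185169 = \frac{10478084201}{183618} - 6185169 = - \frac{1125230277241}{183618}$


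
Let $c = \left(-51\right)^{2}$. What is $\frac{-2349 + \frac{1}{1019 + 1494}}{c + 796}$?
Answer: $- \frac{5903036}{8536661} \approx -0.69149$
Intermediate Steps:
$c = 2601$
$\frac{-2349 + \frac{1}{1019 + 1494}}{c + 796} = \frac{-2349 + \frac{1}{1019 + 1494}}{2601 + 796} = \frac{-2349 + \frac{1}{2513}}{3397} = \left(-2349 + \frac{1}{2513}\right) \frac{1}{3397} = \left(- \frac{5903036}{2513}\right) \frac{1}{3397} = - \frac{5903036}{8536661}$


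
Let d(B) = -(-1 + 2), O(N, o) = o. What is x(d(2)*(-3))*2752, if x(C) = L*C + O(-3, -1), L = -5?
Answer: -44032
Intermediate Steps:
d(B) = -1 (d(B) = -1*1 = -1)
x(C) = -1 - 5*C (x(C) = -5*C - 1 = -1 - 5*C)
x(d(2)*(-3))*2752 = (-1 - (-5)*(-3))*2752 = (-1 - 5*3)*2752 = (-1 - 15)*2752 = -16*2752 = -44032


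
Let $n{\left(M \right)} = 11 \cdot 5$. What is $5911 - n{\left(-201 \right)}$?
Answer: $5856$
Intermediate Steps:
$n{\left(M \right)} = 55$
$5911 - n{\left(-201 \right)} = 5911 - 55 = 5856$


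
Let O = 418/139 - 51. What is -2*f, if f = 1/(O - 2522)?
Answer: 278/357229 ≈ 0.00077821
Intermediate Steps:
O = -6671/139 (O = 418*(1/139) - 51 = 418/139 - 51 = -6671/139 ≈ -47.993)
f = -139/357229 (f = 1/(-6671/139 - 2522) = 1/(-357229/139) = -139/357229 ≈ -0.00038911)
-2*f = -2*(-139/357229) = 278/357229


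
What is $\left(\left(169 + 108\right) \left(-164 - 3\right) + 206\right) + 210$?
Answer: $-45843$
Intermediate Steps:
$\left(\left(169 + 108\right) \left(-164 - 3\right) + 206\right) + 210 = \left(277 \left(-167\right) + 206\right) + 210 = \left(-46259 + 206\right) + 210 = -46053 + 210 = -45843$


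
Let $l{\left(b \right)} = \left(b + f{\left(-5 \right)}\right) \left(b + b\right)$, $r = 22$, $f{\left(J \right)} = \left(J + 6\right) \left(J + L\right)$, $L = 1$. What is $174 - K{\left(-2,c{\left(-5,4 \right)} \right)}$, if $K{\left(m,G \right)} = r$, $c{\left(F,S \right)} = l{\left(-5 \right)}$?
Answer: $152$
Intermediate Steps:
$f{\left(J \right)} = \left(1 + J\right) \left(6 + J\right)$ ($f{\left(J \right)} = \left(J + 6\right) \left(J + 1\right) = \left(6 + J\right) \left(1 + J\right) = \left(1 + J\right) \left(6 + J\right)$)
$l{\left(b \right)} = 2 b \left(-4 + b\right)$ ($l{\left(b \right)} = \left(b + \left(6 + \left(-5\right)^{2} + 7 \left(-5\right)\right)\right) \left(b + b\right) = \left(b + \left(6 + 25 - 35\right)\right) 2 b = \left(b - 4\right) 2 b = \left(-4 + b\right) 2 b = 2 b \left(-4 + b\right)$)
$c{\left(F,S \right)} = 90$ ($c{\left(F,S \right)} = 2 \left(-5\right) \left(-4 - 5\right) = 2 \left(-5\right) \left(-9\right) = 90$)
$K{\left(m,G \right)} = 22$
$174 - K{\left(-2,c{\left(-5,4 \right)} \right)} = 174 - 22 = 152$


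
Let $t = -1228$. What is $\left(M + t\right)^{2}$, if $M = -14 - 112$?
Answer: $1833316$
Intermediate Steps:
$M = -126$ ($M = -14 - 112 = -126$)
$\left(M + t\right)^{2} = \left(-126 - 1228\right)^{2} = \left(-1354\right)^{2} = 1833316$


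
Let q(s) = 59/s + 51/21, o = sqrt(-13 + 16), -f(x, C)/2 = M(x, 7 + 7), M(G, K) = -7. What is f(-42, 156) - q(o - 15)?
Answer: 8059/518 + 59*sqrt(3)/222 ≈ 16.018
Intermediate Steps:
f(x, C) = 14 (f(x, C) = -2*(-7) = 14)
o = sqrt(3) ≈ 1.7320
q(s) = 17/7 + 59/s (q(s) = 59/s + 51*(1/21) = 59/s + 17/7 = 17/7 + 59/s)
f(-42, 156) - q(o - 15) = 14 - (17/7 + 59/(sqrt(3) - 15)) = 14 - (17/7 + 59/(-15 + sqrt(3))) = 14 + (-17/7 - 59/(-15 + sqrt(3))) = 81/7 - 59/(-15 + sqrt(3))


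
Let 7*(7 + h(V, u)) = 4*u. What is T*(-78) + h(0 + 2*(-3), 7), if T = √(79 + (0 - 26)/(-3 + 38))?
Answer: -3 - 78*√95865/35 ≈ -693.01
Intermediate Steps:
h(V, u) = -7 + 4*u/7 (h(V, u) = -7 + (4*u)/7 = -7 + 4*u/7)
T = √95865/35 (T = √(79 - 26/35) = √(2739/35) = √95865/35 ≈ 8.8463)
T*(-78) + h(0 + 2*(-3), 7) = (√95865/35)*(-78) + (-7 + (4/7)*7) = -78*√95865/35 + (-7 + 4) = -78*√95865/35 - 3 = -3 - 78*√95865/35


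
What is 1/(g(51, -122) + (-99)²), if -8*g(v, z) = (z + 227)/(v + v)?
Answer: 272/2665837 ≈ 0.00010203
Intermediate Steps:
g(v, z) = -(227 + z)/(16*v) (g(v, z) = -(z + 227)/(8*(v + v)) = -(227 + z)/(8*(2*v)) = -(227 + z)*1/(2*v)/8 = -(227 + z)/(16*v))
1/(g(51, -122) + (-99)²) = 1/((1/16)*(-227 - 1*(-122))/51 + (-99)²) = 1/((1/16)*(1/51)*(-227 + 122) + 9801) = 1/((1/16)*(1/51)*(-105) + 9801) = 1/(-35/272 + 9801) = 1/(2665837/272) = 272/2665837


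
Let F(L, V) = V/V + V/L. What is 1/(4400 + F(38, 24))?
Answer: 19/83631 ≈ 0.00022719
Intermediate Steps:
F(L, V) = 1 + V/L
1/(4400 + F(38, 24)) = 1/(4400 + (38 + 24)/38) = 1/(4400 + (1/38)*62) = 1/(4400 + 31/19) = 1/(83631/19) = 19/83631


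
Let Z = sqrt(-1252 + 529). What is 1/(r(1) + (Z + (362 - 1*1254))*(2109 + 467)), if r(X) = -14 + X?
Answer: -765935/1761568494691 - 2576*I*sqrt(723)/5284705484073 ≈ -4.348e-7 - 1.3107e-8*I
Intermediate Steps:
Z = I*sqrt(723) (Z = sqrt(-723) = I*sqrt(723) ≈ 26.889*I)
1/(r(1) + (Z + (362 - 1*1254))*(2109 + 467)) = 1/((-14 + 1) + (I*sqrt(723) + (362 - 1*1254))*(2109 + 467)) = 1/(-13 + (I*sqrt(723) + (362 - 1254))*2576) = 1/(-13 + (I*sqrt(723) - 892)*2576) = 1/(-13 + (-892 + I*sqrt(723))*2576) = 1/(-13 + (-2297792 + 2576*I*sqrt(723))) = 1/(-2297805 + 2576*I*sqrt(723))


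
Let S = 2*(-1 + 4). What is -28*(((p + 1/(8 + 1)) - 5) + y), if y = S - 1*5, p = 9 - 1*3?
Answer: -532/9 ≈ -59.111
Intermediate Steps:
p = 6 (p = 9 - 3 = 6)
S = 6 (S = 2*3 = 6)
y = 1 (y = 6 - 1*5 = 6 - 5 = 1)
-28*(((p + 1/(8 + 1)) - 5) + y) = -28*(((6 + 1/(8 + 1)) - 5) + 1) = -28*(((6 + 1/9) - 5) + 1) = -28*(((6 + ⅑) - 5) + 1) = -28*((55/9 - 5) + 1) = -28*(10/9 + 1) = -28*19/9 = -532/9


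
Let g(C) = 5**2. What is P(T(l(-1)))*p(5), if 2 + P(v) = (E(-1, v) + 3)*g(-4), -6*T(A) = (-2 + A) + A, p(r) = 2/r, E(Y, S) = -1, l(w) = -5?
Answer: 96/5 ≈ 19.200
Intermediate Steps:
g(C) = 25
T(A) = 1/3 - A/3 (T(A) = -((-2 + A) + A)/6 = -(-2 + 2*A)/6 = 1/3 - A/3)
P(v) = 48 (P(v) = -2 + (-1 + 3)*25 = -2 + 2*25 = -2 + 50 = 48)
P(T(l(-1)))*p(5) = 48*(2/5) = 96/5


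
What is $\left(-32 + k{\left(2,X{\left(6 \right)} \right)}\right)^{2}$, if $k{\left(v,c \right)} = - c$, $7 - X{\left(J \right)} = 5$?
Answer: $1156$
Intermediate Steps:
$X{\left(J \right)} = 2$ ($X{\left(J \right)} = 7 - 5 = 2$)
$\left(-32 + k{\left(2,X{\left(6 \right)} \right)}\right)^{2} = \left(-32 - 2\right)^{2} = \left(-34\right)^{2} = 1156$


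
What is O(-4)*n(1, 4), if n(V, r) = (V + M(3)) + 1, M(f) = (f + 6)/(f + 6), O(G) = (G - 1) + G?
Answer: -27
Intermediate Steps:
O(G) = -1 + 2*G (O(G) = (-1 + G) + G = -1 + 2*G)
M(f) = 1 (M(f) = (6 + f)/(6 + f) = 1)
n(V, r) = 2 + V (n(V, r) = (V + 1) + 1 = (1 + V) + 1 = 2 + V)
O(-4)*n(1, 4) = (-1 + 2*(-4))*(2 + 1) = (-1 - 8)*3 = -9*3 = -27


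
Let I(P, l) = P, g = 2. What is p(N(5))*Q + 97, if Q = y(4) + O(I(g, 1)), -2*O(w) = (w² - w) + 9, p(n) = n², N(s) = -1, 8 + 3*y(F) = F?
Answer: 541/6 ≈ 90.167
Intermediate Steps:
y(F) = -8/3 + F/3
O(w) = -9/2 + w/2 - w²/2 (O(w) = -((w² - w) + 9)/2 = -(9 + w² - w)/2 = -9/2 + w/2 - w²/2)
Q = -41/6 (Q = (-8/3 + (⅓)*4) + (-9/2 + (½)*2 - ½*2²) = (-8/3 + 4/3) + (-9/2 + 1 - ½*4) = -4/3 + (-9/2 + 1 - 2) = -4/3 - 11/2 = -41/6 ≈ -6.8333)
p(N(5))*Q + 97 = (-1)²*(-41/6) + 97 = 1*(-41/6) + 97 = -41/6 + 97 = 541/6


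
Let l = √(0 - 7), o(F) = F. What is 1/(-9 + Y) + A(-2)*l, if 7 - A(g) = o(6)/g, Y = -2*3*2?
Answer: -1/21 + 10*I*√7 ≈ -0.047619 + 26.458*I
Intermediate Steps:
Y = -12 (Y = -6*2 = -12)
l = I*√7 (l = √(-7) = I*√7 ≈ 2.6458*I)
A(g) = 7 - 6/g
1/(-9 + Y) + A(-2)*l = 1/(-9 - 12) + (7 - 6/(-2))*(I*√7) = 1/(-21) + (7 - 6*(-½))*(I*√7) = -1/21 + (7 + 3)*(I*√7) = -1/21 + 10*(I*√7) = -1/21 + 10*I*√7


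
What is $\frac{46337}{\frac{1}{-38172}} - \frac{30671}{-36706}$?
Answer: $- \frac{64924690503913}{36706} \approx -1.7688 \cdot 10^{9}$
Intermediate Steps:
$\frac{46337}{\frac{1}{-38172}} - \frac{30671}{-36706} = \frac{46337}{- \frac{1}{38172}} - - \frac{30671}{36706} = 46337 \left(-38172\right) + \frac{30671}{36706} = -1768775964 + \frac{30671}{36706} = - \frac{64924690503913}{36706}$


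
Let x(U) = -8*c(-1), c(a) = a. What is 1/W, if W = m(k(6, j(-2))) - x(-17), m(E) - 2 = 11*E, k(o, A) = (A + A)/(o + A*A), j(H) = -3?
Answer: -5/52 ≈ -0.096154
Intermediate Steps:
k(o, A) = 2*A/(o + A²) (k(o, A) = (2*A)/(o + A²) = 2*A/(o + A²))
m(E) = 2 + 11*E
x(U) = 8 (x(U) = -8*(-1) = 8)
W = -52/5 (W = (2 + 11*(2*(-3)/(6 + (-3)²))) - 1*8 = (2 + 11*(2*(-3)/(6 + 9))) - 8 = (2 + 11*(2*(-3)/15)) - 8 = (2 + 11*(2*(-3)*(1/15))) - 8 = (2 + 11*(-⅖)) - 8 = (2 - 22/5) - 8 = -12/5 - 8 = -52/5 ≈ -10.400)
1/W = 1/(-52/5) = -5/52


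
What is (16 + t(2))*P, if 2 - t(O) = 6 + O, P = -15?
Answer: -150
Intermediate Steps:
t(O) = -4 - O (t(O) = 2 - (6 + O) = 2 + (-6 - O) = -4 - O)
(16 + t(2))*P = (16 + (-4 - 1*2))*(-15) = (16 + (-4 - 2))*(-15) = (16 - 6)*(-15) = 10*(-15) = -150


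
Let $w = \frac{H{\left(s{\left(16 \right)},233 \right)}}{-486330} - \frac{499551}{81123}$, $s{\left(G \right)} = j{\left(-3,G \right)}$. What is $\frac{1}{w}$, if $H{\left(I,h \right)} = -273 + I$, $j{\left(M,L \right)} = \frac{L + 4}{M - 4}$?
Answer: $- \frac{13150849530}{80974753157} \approx -0.16241$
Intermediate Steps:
$j{\left(M,L \right)} = \frac{4 + L}{-4 + M}$
$s{\left(G \right)} = - \frac{4}{7} - \frac{G}{7}$ ($s{\left(G \right)} = \frac{4 + G}{-4 - 3} = \frac{4 + G}{-7} = - \frac{4 + G}{7} = - \frac{4}{7} - \frac{G}{7}$)
$w = - \frac{80974753157}{13150849530}$ ($w = \frac{-273 - \frac{20}{7}}{-486330} - \frac{499551}{81123} = \left(-273 - \frac{20}{7}\right) \left(- \frac{1}{486330}\right) - \frac{166517}{27041} = \left(- \frac{1931}{7}\right) \left(- \frac{1}{486330}\right) - \frac{166517}{27041} = \frac{1931}{3404310} - \frac{166517}{27041} = - \frac{80974753157}{13150849530} \approx -6.1574$)
$\frac{1}{w} = \frac{1}{- \frac{80974753157}{13150849530}} = - \frac{13150849530}{80974753157}$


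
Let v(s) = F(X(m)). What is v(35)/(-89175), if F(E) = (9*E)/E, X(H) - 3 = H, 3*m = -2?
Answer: -3/29725 ≈ -0.00010093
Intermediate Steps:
m = -2/3 (m = (1/3)*(-2) = -2/3 ≈ -0.66667)
X(H) = 3 + H
F(E) = 9
v(s) = 9
v(35)/(-89175) = 9/(-89175) = 9*(-1/89175) = -3/29725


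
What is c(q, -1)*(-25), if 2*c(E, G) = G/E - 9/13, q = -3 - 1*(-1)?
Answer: 125/52 ≈ 2.4038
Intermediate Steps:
q = -2 (q = -3 + 1 = -2)
c(E, G) = -9/26 + G/(2*E) (c(E, G) = (G/E - 9/13)/2 = (-9/13 + G/E)/2 = -9/26 + G/(2*E))
c(q, -1)*(-25) = (-9/26 + (½)*(-1)/(-2))*(-25) = (-9/26 + (½)*(-1)*(-½))*(-25) = (-9/26 + ¼)*(-25) = -5/52*(-25) = 125/52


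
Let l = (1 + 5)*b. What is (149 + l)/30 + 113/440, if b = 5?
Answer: 1643/264 ≈ 6.2235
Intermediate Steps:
l = 30 (l = (1 + 5)*5 = 6*5 = 30)
(149 + l)/30 + 113/440 = (149 + 30)/30 + 113/440 = 179*(1/30) + 113*(1/440) = 179/30 + 113/440 = 1643/264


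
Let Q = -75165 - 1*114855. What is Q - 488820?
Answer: -678840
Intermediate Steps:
Q = -190020 (Q = -75165 - 114855 = -190020)
Q - 488820 = -190020 - 488820 = -678840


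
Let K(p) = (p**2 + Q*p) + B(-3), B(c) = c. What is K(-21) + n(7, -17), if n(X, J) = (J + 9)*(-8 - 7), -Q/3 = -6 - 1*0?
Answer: 180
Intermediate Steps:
Q = 18 (Q = -3*(-6 - 1*0) = -3*(-6 + 0) = -3*(-6) = 18)
K(p) = -3 + p**2 + 18*p (K(p) = (p**2 + 18*p) - 3 = -3 + p**2 + 18*p)
n(X, J) = -135 - 15*J (n(X, J) = (9 + J)*(-15) = -135 - 15*J)
K(-21) + n(7, -17) = (-3 + (-21)**2 + 18*(-21)) + (-135 - 15*(-17)) = (-3 + 441 - 378) + (-135 + 255) = 60 + 120 = 180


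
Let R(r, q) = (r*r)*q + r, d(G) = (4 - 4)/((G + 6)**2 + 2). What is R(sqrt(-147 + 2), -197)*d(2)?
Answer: 0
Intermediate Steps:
d(G) = 0 (d(G) = 0/((6 + G)**2 + 2) = 0/(2 + (6 + G)**2) = 0)
R(r, q) = r + q*r**2 (R(r, q) = r**2*q + r = q*r**2 + r = r + q*r**2)
R(sqrt(-147 + 2), -197)*d(2) = (sqrt(-147 + 2)*(1 - 197*sqrt(-147 + 2)))*0 = (sqrt(-145)*(1 - 197*I*sqrt(145)))*0 = ((I*sqrt(145))*(1 - 197*I*sqrt(145)))*0 = (I*sqrt(145)*(1 - 197*I*sqrt(145)))*0 = 0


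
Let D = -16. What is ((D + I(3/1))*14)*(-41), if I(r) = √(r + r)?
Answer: 9184 - 574*√6 ≈ 7778.0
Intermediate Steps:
I(r) = √2*√r (I(r) = √(2*r) = √2*√r)
((D + I(3/1))*14)*(-41) = ((-16 + √2*√(3/1))*14)*(-41) = ((-16 + √2*√(3*1))*14)*(-41) = ((-16 + √2*√3)*14)*(-41) = ((-16 + √6)*14)*(-41) = (-224 + 14*√6)*(-41) = 9184 - 574*√6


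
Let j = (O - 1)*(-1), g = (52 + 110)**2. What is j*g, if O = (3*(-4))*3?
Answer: 971028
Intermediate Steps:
O = -36 (O = -12*3 = -36)
g = 26244 (g = 162**2 = 26244)
j = 37 (j = (-36 - 1)*(-1) = -37*(-1) = 37)
j*g = 37*26244 = 971028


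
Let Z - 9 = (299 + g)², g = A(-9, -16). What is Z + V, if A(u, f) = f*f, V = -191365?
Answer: 116669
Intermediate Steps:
A(u, f) = f²
g = 256 (g = (-16)² = 256)
Z = 308034 (Z = 9 + (299 + 256)² = 9 + 555² = 9 + 308025 = 308034)
Z + V = 308034 - 191365 = 116669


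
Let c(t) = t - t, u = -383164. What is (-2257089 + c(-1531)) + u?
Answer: -2640253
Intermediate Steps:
c(t) = 0
(-2257089 + c(-1531)) + u = (-2257089 + 0) - 383164 = -2257089 - 383164 = -2640253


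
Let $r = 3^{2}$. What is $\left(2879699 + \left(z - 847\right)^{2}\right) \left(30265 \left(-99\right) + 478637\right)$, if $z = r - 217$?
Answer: $-10052073956952$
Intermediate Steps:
$r = 9$
$z = -208$ ($z = 9 - 217 = -208$)
$\left(2879699 + \left(z - 847\right)^{2}\right) \left(30265 \left(-99\right) + 478637\right) = \left(2879699 + \left(-208 - 847\right)^{2}\right) \left(30265 \left(-99\right) + 478637\right) = \left(2879699 + \left(-1055\right)^{2}\right) \left(-2996235 + 478637\right) = \left(2879699 + 1113025\right) \left(-2517598\right) = 3992724 \left(-2517598\right) = -10052073956952$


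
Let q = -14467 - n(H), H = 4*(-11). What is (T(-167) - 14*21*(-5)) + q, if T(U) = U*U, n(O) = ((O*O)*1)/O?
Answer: 14936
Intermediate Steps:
H = -44
n(O) = O (n(O) = (O²*1)/O = O²/O = O)
T(U) = U²
q = -14423 (q = -14467 - 1*(-44) = -14467 + 44 = -14423)
(T(-167) - 14*21*(-5)) + q = ((-167)² - 14*21*(-5)) - 14423 = (27889 - 294*(-5)) - 14423 = (27889 + 1470) - 14423 = 29359 - 14423 = 14936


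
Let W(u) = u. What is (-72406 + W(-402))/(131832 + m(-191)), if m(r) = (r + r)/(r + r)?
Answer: -72808/131833 ≈ -0.55227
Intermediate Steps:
m(r) = 1 (m(r) = (2*r)/((2*r)) = (2*r)*(1/(2*r)) = 1)
(-72406 + W(-402))/(131832 + m(-191)) = (-72406 - 402)/(131832 + 1) = -72808/131833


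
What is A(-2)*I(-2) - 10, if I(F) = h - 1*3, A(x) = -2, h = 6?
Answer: -16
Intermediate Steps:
I(F) = 3 (I(F) = 6 - 1*3 = 6 - 3 = 3)
A(-2)*I(-2) - 10 = -2*3 - 10 = -6 - 10 = -16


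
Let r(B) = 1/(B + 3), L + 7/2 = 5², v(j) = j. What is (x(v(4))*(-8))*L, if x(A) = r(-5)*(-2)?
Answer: -172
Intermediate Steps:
L = 43/2 (L = -7/2 + 5² = -7/2 + 25 = 43/2 ≈ 21.500)
r(B) = 1/(3 + B)
x(A) = 1 (x(A) = -2/(3 - 5) = -2/(-2) = -½*(-2) = 1)
(x(v(4))*(-8))*L = (1*(-8))*(43/2) = -8*43/2 = -172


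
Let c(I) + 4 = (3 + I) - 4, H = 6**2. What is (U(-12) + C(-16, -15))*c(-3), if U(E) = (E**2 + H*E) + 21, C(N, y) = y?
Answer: 2256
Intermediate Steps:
H = 36
c(I) = -5 + I (c(I) = -4 + ((3 + I) - 4) = -4 + (-1 + I) = -5 + I)
U(E) = 21 + E**2 + 36*E (U(E) = (E**2 + 36*E) + 21 = 21 + E**2 + 36*E)
(U(-12) + C(-16, -15))*c(-3) = ((21 + (-12)**2 + 36*(-12)) - 15)*(-5 - 3) = ((21 + 144 - 432) - 15)*(-8) = (-267 - 15)*(-8) = -282*(-8) = 2256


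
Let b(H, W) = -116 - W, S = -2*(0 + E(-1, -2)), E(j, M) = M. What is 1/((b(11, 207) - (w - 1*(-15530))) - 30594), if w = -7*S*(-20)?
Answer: -1/47007 ≈ -2.1273e-5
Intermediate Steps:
S = 4 (S = -2*(0 - 2) = -2*(-2) = 4)
w = 560 (w = -7*4*(-20) = -28*(-20) = 560)
1/((b(11, 207) - (w - 1*(-15530))) - 30594) = 1/(((-116 - 1*207) - (560 - 1*(-15530))) - 30594) = 1/(((-116 - 207) - (560 + 15530)) - 30594) = 1/((-323 - 1*16090) - 30594) = 1/((-323 - 16090) - 30594) = 1/(-16413 - 30594) = 1/(-47007) = -1/47007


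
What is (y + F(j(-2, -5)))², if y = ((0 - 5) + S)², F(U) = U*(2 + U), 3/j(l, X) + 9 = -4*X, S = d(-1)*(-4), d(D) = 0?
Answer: 9610000/14641 ≈ 656.38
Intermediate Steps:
S = 0 (S = 0*(-4) = 0)
j(l, X) = 3/(-9 - 4*X)
y = 25 (y = ((0 - 5) + 0)² = (-5 + 0)² = (-5)² = 25)
(y + F(j(-2, -5)))² = (25 + (-3/(9 + 4*(-5)))*(2 - 3/(9 + 4*(-5))))² = (25 + (-3/(9 - 20))*(2 - 3/(9 - 20)))² = (25 + (-3/(-11))*(2 - 3/(-11)))² = (25 + (-3*(-1/11))*(2 - 3*(-1/11)))² = (25 + 3*(2 + 3/11)/11)² = (25 + (3/11)*(25/11))² = (25 + 75/121)² = (3100/121)² = 9610000/14641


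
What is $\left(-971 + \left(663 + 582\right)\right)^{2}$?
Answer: $75076$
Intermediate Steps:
$\left(-971 + \left(663 + 582\right)\right)^{2} = \left(-971 + 1245\right)^{2} = 274^{2} = 75076$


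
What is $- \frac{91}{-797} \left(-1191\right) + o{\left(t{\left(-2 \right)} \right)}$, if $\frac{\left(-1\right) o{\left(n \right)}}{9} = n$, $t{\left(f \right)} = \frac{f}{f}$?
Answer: $- \frac{115554}{797} \approx -144.99$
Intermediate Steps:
$t{\left(f \right)} = 1$
$o{\left(n \right)} = - 9 n$
$- \frac{91}{-797} \left(-1191\right) + o{\left(t{\left(-2 \right)} \right)} = - \frac{91}{-797} \left(-1191\right) - 9 = \left(-91\right) \left(- \frac{1}{797}\right) \left(-1191\right) - 9 = \frac{91}{797} \left(-1191\right) - 9 = - \frac{108381}{797} - 9 = - \frac{115554}{797}$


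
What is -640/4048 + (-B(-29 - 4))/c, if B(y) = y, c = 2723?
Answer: -100571/688919 ≈ -0.14598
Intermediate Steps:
-640/4048 + (-B(-29 - 4))/c = -640/4048 - (-29 - 4)/2723 = -640*1/4048 - 1*(-33)*(1/2723) = -40/253 + 33*(1/2723) = -40/253 + 33/2723 = -100571/688919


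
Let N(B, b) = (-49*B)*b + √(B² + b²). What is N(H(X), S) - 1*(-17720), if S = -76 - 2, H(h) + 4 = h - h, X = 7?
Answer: 2432 + 10*√61 ≈ 2510.1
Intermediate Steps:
H(h) = -4 (H(h) = -4 + (h - h) = -4 + 0 = -4)
S = -78
N(B, b) = √(B² + b²) - 49*B*b (N(B, b) = -49*B*b + √(B² + b²) = √(B² + b²) - 49*B*b)
N(H(X), S) - 1*(-17720) = (√((-4)² + (-78)²) - 49*(-4)*(-78)) - 1*(-17720) = (√(16 + 6084) - 15288) + 17720 = (√6100 - 15288) + 17720 = (10*√61 - 15288) + 17720 = (-15288 + 10*√61) + 17720 = 2432 + 10*√61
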